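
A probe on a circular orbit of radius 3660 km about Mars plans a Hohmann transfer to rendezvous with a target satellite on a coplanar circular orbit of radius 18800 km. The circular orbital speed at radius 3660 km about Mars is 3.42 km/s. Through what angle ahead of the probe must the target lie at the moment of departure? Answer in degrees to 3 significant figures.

φ = 96.9°

From the circular-orbit relation v² = μ/r at r = 3660 km: μ = v²r = (3.42)² × 3660 = 42808.8 km³/s².
The Hohmann ellipse has a_t = (r₁ + r₂)/2 = 11230 km.
Transfer time t = π√(a_t³/μ) = 18070 s.
Target angular speed ω₂ = √(μ/r₂³) = 8.0266×10^-5 rad/s.
Angle swept by the target during transfer: ω₂·t = 1.4504 rad = 83.10°.
Arrival is 180° from departure on the ellipse, so φ = 180° − 83.10° = 96.9°.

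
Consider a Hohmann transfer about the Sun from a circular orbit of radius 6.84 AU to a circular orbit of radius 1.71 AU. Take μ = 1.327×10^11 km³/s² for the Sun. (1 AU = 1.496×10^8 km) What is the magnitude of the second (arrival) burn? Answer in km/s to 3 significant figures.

In km: r₁ = 6.84 × 1.496×10^8 = 1.023264×10^9 km; r₂ = 1.71 × 1.496×10^8 = 2.55816×10^8 km.
Transfer-ellipse semi-major axis a_t = (r₁ + r₂)/2 = (1.023264×10^9 + 2.55816×10^8)/2 = 6.3954×10^8 km.
Circular speed at r = 2.55816×10^8 km: v_c = √(μ/r) = 22.77569 km/s.
Vis-viva on the transfer ellipse at r = 2.55816×10^8 km gives v_t = √[μ(2/r − 1/a_t)] = 28.80923 km/s.
Δv₂ = |v_t − v_c| = |28.80923 − 22.77569| = 6.034 km/s.

Δv₂ = 6.03 km/s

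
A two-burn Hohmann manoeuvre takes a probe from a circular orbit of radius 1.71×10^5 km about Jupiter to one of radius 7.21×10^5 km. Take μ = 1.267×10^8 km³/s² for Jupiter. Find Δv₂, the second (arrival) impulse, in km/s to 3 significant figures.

Δv₂ = 5.05 km/s

Semi-major axis of the transfer orbit: a_t = (1.710×10^5 + 7.210×10^5)/2 = 4.460×10^5 km.
Circular speed at r = 7.210×10^5 km: v_c = √(μ/r) = 13.256 km/s.
Transfer-orbit speed at the same r (vis-viva, a = a_t): v_t = √[μ(2/r − 1/a_t)] = 8.2083 km/s.
Δv₂ = |v_t − v_c| = |8.2083 − 13.256| = 5.048 km/s.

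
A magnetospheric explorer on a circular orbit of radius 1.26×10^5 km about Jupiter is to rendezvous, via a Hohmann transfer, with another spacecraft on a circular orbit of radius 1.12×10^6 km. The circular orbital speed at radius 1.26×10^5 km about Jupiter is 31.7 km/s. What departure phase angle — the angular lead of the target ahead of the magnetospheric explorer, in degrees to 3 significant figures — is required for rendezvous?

From the circular-orbit relation v² = μ/r at r = 1.26×10^5 km: μ = v²r = (31.7)² × 1.26×10^5 = 1.26616×10^8 km³/s².
Semi-major axis of the transfer orbit: a_t = (1.260×10^5 + 1.120×10^6)/2 = 6.230×10^5 km.
The half-period of the transfer ellipse is t = π√(a_t³/μ) = 1.372895×10^5 s.
Target angular speed ω₂ = √(μ/r₂³) = 9.493306×10^-6 rad/s.
Angle swept by the target during transfer: ω₂·t = 1.30333 rad = 74.68°.
Arrival is 180° from departure on the ellipse, so φ = 180° − 74.68° = 105°.

φ = 105°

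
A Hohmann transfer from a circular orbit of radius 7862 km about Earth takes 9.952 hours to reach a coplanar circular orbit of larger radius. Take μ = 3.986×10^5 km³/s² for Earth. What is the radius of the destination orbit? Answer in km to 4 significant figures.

Transfer time t = 9.952 hours = 35827.2 s, and t = π√(a_t³/μ).
So a_t = (μ t²/π²)^(1/3) = (3.986×10^5 × (35827.2)² / π²)^(1/3) = 37287 km.
Since a_t = (r₁ + r₂)/2, r₂ = 2a_t − r₁ = 2×37287 − 7862 = 66712 km.

r₂ = 66710 km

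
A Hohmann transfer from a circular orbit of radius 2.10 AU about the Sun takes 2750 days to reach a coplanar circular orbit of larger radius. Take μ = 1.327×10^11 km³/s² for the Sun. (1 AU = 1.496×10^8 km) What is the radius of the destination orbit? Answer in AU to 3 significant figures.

In km: r₁ = 2.10 × 1.496×10^8 = 3.1416×10^8 km.
Transfer time t = 2750 days = 2.376×10^8 s, and t = π√(a_t³/μ).
So a_t = (μ t²/π²)^(1/3) = (1.327×10^11 × (2.376×10^8)² / π²)^(1/3) = 9.1220×10^8 km.
Since a_t = (r₁ + r₂)/2, r₂ = 2a_t − r₁ = 2×9.1220×10^8 − 3.1416×10^8 = 1.51024×10^9 km.
In AU: r₂ = 1.51024×10^9 / 1.496×10^8 = 10.1 AU.

r₂ = 10.1 AU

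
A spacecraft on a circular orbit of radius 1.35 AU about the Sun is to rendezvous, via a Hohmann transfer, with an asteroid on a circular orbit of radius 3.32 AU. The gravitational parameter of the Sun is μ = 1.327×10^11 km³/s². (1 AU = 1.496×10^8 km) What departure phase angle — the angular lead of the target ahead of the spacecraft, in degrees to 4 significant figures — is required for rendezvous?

In km: r₁ = 1.35 × 1.496×10^8 = 2.0196×10^8 km; r₂ = 3.32 × 1.496×10^8 = 4.96672×10^8 km.
Semi-major axis of the transfer orbit: a_t = (2.0196×10^8 + 4.96672×10^8)/2 = 3.49316×10^8 km.
The half-period of the transfer ellipse is t = π√(a_t³/μ) = 5.630×10^7 s.
Target angular speed ω₂ = √(μ/r₂³) = 3.291×10^-8 rad/s.
Angle swept by the target during transfer: ω₂·t = 1.853 rad = 106.17°.
The spacecraft traverses 180° on the transfer ellipse, so the target must lead by 180° − 106.17° = 73.83°.

φ = 73.83°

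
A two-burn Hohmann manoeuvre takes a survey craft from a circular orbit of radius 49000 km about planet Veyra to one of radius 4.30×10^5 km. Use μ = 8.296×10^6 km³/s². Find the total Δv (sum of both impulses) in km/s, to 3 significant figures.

Semi-major axis of the transfer orbit: a_t = (49000 + 4.300×10^5)/2 = 2.395×10^5 km.
At r₁ the circular-orbit speed is v₁ = √(μ/r₁) = 13.012 km/s.
Transfer-orbit speed at r₁ (vis-viva): v_p = √[μ(2/r₁ − 1/a_t)] = 17.435 km/s.
First burn Δv₁ = |v_p − v₁| = 4.423 km/s.
Circular speed at r₂: v₂ = √(μ/r₂) = 4.3924 km/s.
Transfer-orbit speed at r₂: v_a = √[μ(2/r₂ − 1/a_t)] = 1.9868 km/s.
Second burn Δv₂ = |v₂ − v_a| = 2.406 km/s.
Total Δv = Δv₁ + Δv₂ = 6.829 km/s.

Δv = 6.83 km/s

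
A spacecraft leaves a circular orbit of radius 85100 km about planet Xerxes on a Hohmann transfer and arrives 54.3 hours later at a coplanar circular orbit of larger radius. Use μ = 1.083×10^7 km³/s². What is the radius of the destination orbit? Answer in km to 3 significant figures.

r₂ = 6.10×10^5 km

Transfer time t = 54.3 hours = 1.9548×10^5 s, and t = π√(a_t³/μ).
So a_t = (μ t²/π²)^(1/3) = (1.083×10^7 × (1.9548×10^5)² / π²)^(1/3) = 3.4741×10^5 km.
Since a_t = (r₁ + r₂)/2, r₂ = 2a_t − r₁ = 2×3.4741×10^5 − 85100 = 6.0972×10^5 km.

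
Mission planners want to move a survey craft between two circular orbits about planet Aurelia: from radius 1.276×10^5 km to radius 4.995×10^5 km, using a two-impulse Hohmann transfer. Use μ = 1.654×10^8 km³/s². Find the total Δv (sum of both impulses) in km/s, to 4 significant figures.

Δv = 16.03 km/s

Semi-major axis of the transfer orbit: a_t = (1.276×10^5 + 4.995×10^5)/2 = 3.1355×10^5 km.
Circular speed at r₁: v₁ = √(μ/r₁) = √(1.654×10^8/1.276×10^5) = 36.003 km/s.
Transfer-orbit speed at r₁ (vis-viva): v_p = √[μ(2/r₁ − 1/a_t)] = 45.442 km/s.
First burn Δv₁ = |v_p − v₁| = 9.439 km/s.
Circular speed at r₂: v₂ = √(μ/r₂) = 18.197 km/s.
Transfer-orbit speed at r₂: v_a = √[μ(2/r₂ − 1/a_t)] = 11.608 km/s.
Second burn Δv₂ = |v₂ − v_a| = 6.589 km/s.
Δv = Δv₁ + Δv₂ = 9.439 + 6.589 = 16.03 km/s.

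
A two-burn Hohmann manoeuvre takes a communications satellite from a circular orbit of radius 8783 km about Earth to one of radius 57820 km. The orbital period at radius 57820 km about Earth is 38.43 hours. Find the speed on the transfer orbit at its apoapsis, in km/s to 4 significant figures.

From Kepler's third law T² = 4π²r³/μ at r = 57820 km, T = 38.43 hours = 38.43 × 3600 s = 1.38348×10^5 s: μ = 4π²r³/T² = 3.98702×10^5 km³/s².
Transfer-ellipse semi-major axis a_t = (r₁ + r₂)/2 = (8783 + 57820)/2 = 33301.5 km.
At apoapsis, r = 57820 km.
From the vis-viva equation, v = √[μ(2/r − 1/a_t)] = 1.349 km/s.

v = 1.349 km/s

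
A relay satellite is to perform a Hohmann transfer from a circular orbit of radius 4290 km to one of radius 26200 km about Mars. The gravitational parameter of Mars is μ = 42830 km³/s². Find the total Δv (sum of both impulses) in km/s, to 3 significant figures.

Δv = 1.58 km/s

The Hohmann ellipse has a_t = (r₁ + r₂)/2 = 15245 km.
Circular speed at r₁: v₁ = √(μ/r₁) = √(42830/4290) = 3.1597 km/s.
On the transfer ellipse at r₁, vis-viva gives v_p = √[μ(2/r₁ − 1/a_t)] = 4.1422 km/s.
First burn Δv₁ = |v_p − v₁| = 0.9825 km/s.
At r₂, v₂ = √(μ/r₂) = 1.27857 km/s.
Transfer-orbit speed at r₂: v_a = √[μ(2/r₂ − 1/a_t)] = 0.678248 km/s.
Second burn Δv₂ = |v₂ − v_a| = 0.6003 km/s.
Total Δv = Δv₁ + Δv₂ = 1.583 km/s.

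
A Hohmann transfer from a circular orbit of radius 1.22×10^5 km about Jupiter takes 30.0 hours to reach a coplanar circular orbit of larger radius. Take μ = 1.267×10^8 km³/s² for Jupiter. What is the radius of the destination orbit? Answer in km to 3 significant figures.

r₂ = 9.40×10^5 km

Transfer time t = 30.0 hours = 1.080×10^5 s, and t = π√(a_t³/μ).
So a_t = (μ t²/π²)^(1/3) = (1.267×10^8 × (1.080×10^5)² / π²)^(1/3) = 5.3102×10^5 km.
Since a_t = (r₁ + r₂)/2, r₂ = 2a_t − r₁ = 2×5.3102×10^5 − 1.220×10^5 = 9.4004×10^5 km.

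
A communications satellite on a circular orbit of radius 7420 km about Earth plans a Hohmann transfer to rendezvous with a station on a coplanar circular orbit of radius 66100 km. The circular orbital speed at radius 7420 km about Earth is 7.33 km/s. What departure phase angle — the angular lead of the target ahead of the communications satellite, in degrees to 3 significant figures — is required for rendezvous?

From the circular-orbit relation v² = μ/r at r = 7420 km: μ = v²r = (7.33)² × 7420 = 3.98668×10^5 km³/s².
Semi-major axis of the transfer orbit: a_t = (7420 + 66100)/2 = 36760 km.
Transfer time t = π√(a_t³/μ) = 35070 s.
Target angular speed ω₂ = √(μ/r₂³) = 3.715×10^-5 rad/s.
Angle swept by the target during transfer: ω₂·t = 1.3029 rad = 74.65°.
The communications satellite traverses 180° on the transfer ellipse, so the target must lead by 180° − 74.65° = 105°.

φ = 105°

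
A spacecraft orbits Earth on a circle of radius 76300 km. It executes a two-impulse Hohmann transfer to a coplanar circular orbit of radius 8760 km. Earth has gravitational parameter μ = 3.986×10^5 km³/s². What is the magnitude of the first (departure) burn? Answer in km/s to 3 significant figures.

Δv₁ = 1.25 km/s

Semi-major axis of the transfer orbit: a_t = (76300 + 8760)/2 = 42530 km.
Circular speed at r = 76300 km: v_c = √(μ/r) = 2.2856 km/s.
Vis-viva on the transfer ellipse at r = 76300 km gives v_t = √[μ(2/r − 1/a_t)] = 1.0373 km/s.
Δv₁ = |v_t − v_c| = |1.0373 − 2.2856| = 1.248 km/s.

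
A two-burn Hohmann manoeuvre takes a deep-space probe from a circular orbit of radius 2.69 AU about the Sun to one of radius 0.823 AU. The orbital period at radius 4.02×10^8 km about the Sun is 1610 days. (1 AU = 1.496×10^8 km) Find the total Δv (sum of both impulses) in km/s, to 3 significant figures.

From Kepler's third law T² = 4π²r³/μ at r = 4.02×10^8 km, T = 1610 days = 1610 × 86400 s = 1.39104×10^8 s: μ = 4π²r³/T² = 1.32544×10^11 km³/s².
In km: r₁ = 2.69 × 1.496×10^8 = 4.02424×10^8 km; r₂ = 0.823 × 1.496×10^8 = 1.231208×10^8 km.
The Hohmann ellipse has a_t = (r₁ + r₂)/2 = 2.627724×10^8 km.
Circular speed at r₁: v₁ = √(μ/r₁) = √(1.32544×10^11/4.02424×10^8) = 18.1484 km/s.
On the transfer ellipse at r₁, v² = μ(2/r − 1/a) gives v_a = √[μ(2/r₁ − 1/a_t)] = 12.4226 km/s.
First burn Δv₁ = |v_a − v₁| = 5.726 km/s.
Circular speed at r₂: v₂ = √(μ/r₂) = 32.811 km/s.
Transfer-orbit speed at r₂: v_p = √[μ(2/r₂ − 1/a_t)] = 40.604 km/s.
Second burn Δv₂ = |v₂ − v_p| = 7.793 km/s.
Total Δv = Δv₁ + Δv₂ = 13.52 km/s.

Δv = 13.5 km/s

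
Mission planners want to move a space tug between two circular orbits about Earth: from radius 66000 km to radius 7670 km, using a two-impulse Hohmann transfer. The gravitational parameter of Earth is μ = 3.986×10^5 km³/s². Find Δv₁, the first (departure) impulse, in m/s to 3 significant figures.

Δv₁ = 1340 m/s

Transfer-ellipse semi-major axis a_t = (r₁ + r₂)/2 = (66000 + 7670)/2 = 36835 km.
Circular speed at r = 66000 km: v_c = √(μ/r) = 2.4575 km/s.
Transfer-orbit speed at the same r (vis-viva, a = a_t): v_t = √[μ(2/r − 1/a_t)] = 1.1214 km/s.
Δv₁ = |v_t − v_c| = |1.1214 − 2.4575| = 1.336 km/s.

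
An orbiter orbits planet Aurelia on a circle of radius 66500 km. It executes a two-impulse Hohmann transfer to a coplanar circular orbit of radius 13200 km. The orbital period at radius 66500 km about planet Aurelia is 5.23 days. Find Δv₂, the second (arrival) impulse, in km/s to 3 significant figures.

From Kepler's third law T² = 4π²r³/μ at r = 66500 km, T = 5.23 days = 5.23 × 86400 s = 4.51872×10^5 s: μ = 4π²r³/T² = 56858.3 km³/s².
The Hohmann ellipse has a_t = (r₁ + r₂)/2 = 39850 km.
On the circular orbit at r = 13200 km, v_c = √(μ/r) = 2.07544 km/s.
Transfer-orbit speed at the same r (vis-viva, a = a_t): v_t = √[μ(2/r − 1/a_t)] = 2.68106 km/s.
Δv₂ = |v_t − v_c| = |2.68106 − 2.07544| = 0.6056 km/s.

Δv₂ = 0.606 km/s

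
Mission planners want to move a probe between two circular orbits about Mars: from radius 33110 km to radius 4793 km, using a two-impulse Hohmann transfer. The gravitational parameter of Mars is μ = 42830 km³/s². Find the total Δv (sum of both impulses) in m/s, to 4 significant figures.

The Hohmann ellipse has a_t = (r₁ + r₂)/2 = 18951.5 km.
At r₁ the circular-orbit speed is v₁ = √(μ/r₁) = 1.1374 km/s.
On the transfer ellipse at r₁, vis-viva equation gives v_a = √[μ(2/r₁ − 1/a_t)] = 0.57197 km/s.
First burn Δv₁ = |v_a − v₁| = 0.5654 km/s.
At r₂, v₂ = √(μ/r₂) = 2.9893 km/s.
Transfer-orbit speed at r₂: v_p = √[μ(2/r₂ − 1/a_t)] = 3.9512 km/s.
Second burn Δv₂ = |v₂ − v_p| = 0.9619 km/s.
Δv = Δv₁ + Δv₂ = 0.5654 + 0.9619 = 1.527 km/s.

Δv = 1527 m/s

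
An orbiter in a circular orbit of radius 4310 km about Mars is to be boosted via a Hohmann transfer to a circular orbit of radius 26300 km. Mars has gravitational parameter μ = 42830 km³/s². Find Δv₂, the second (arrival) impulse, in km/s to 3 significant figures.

Transfer-ellipse semi-major axis a_t = (r₁ + r₂)/2 = (4310 + 26300)/2 = 15305 km.
Circular speed at r = 26300 km: v_c = √(μ/r) = 1.2761 km/s.
Vis-viva on the transfer ellipse at r = 26300 km gives v_t = √[μ(2/r − 1/a_t)] = 0.67720 km/s.
Δv₂ = |v_t − v_c| = |0.67720 − 1.2761| = 0.5989 km/s.

Δv₂ = 0.599 km/s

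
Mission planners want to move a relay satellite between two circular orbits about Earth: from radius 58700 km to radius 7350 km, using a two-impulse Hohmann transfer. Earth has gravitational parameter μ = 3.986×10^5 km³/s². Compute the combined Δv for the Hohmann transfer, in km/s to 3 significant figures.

The Hohmann ellipse has a_t = (r₁ + r₂)/2 = 33025 km.
Circular speed at r₁: v₁ = √(μ/r₁) = √(3.986×10^5/58700) = 2.60585 km/s.
On the transfer ellipse at r₁, vis-viva gives v_a = √[μ(2/r₁ − 1/a_t)] = 1.22934 km/s.
First burn Δv₁ = |v_a − v₁| = 1.3765 km/s.
At r₂, v₂ = √(μ/r₂) = 7.3642 km/s.
Transfer-orbit speed at r₂: v_p = √[μ(2/r₂ − 1/a_t)] = 9.8180 km/s.
Second burn Δv₂ = |v₂ − v_p| = 2.4538 km/s.
Total Δv = Δv₁ + Δv₂ = 3.830 km/s.

Δv = 3.83 km/s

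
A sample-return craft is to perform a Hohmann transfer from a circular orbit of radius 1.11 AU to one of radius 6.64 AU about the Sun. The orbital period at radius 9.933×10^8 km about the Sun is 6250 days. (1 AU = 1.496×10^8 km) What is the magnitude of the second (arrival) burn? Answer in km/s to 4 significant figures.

From Kepler's third law T² = 4π²r³/μ at r = 9.933×10^8 km, T = 6250 days = 6250 × 86400 s = 5.400×10^8 s: μ = 4π²r³/T² = 1.32682×10^11 km³/s².
In km: r₁ = 1.11 × 1.496×10^8 = 1.66056×10^8 km; r₂ = 6.64 × 1.496×10^8 = 9.93344×10^8 km.
The Hohmann ellipse has a_t = (r₁ + r₂)/2 = 5.797×10^8 km.
On the circular orbit at r = 9.93344×10^8 km, v_c = √(μ/r) = 11.5573 km/s.
Vis-viva on the transfer ellipse at r = 9.93344×10^8 km gives v_t = √[μ(2/r − 1/a_t)] = 6.18561 km/s.
Δv₂ = |v_t − v_c| = |6.18561 − 11.5573| = 5.372 km/s.

Δv₂ = 5.372 km/s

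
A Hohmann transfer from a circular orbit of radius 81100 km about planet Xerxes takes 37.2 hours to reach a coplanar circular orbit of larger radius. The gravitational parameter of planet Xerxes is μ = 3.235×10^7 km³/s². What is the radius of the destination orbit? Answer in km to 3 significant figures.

r₂ = 6.97×10^5 km

Transfer time t = 37.2 hours = 1.3392×10^5 s, and t = π√(a_t³/μ).
So a_t = (μ t²/π²)^(1/3) = (3.235×10^7 × (1.3392×10^5)² / π²)^(1/3) = 3.8883×10^5 km.
Since a_t = (r₁ + r₂)/2, r₂ = 2a_t − r₁ = 2×3.8883×10^5 − 81100 = 6.9656×10^5 km.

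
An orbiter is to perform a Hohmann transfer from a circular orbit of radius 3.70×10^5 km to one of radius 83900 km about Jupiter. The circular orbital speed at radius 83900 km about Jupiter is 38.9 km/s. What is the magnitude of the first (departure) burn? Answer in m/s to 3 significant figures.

From the circular-orbit relation v² = μ/r at r = 83900 km: μ = v²r = (38.9)² × 83900 = 1.26958×10^8 km³/s².
The Hohmann ellipse has a_t = (r₁ + r₂)/2 = 2.2695×10^5 km.
Circular speed at r = 3.700×10^5 km: v_c = √(μ/r) = 18.524 km/s.
Transfer-orbit speed at the same r (vis-viva, a = a_t): v_t = √[μ(2/r − 1/a_t)] = 11.263 km/s.
Δv₁ = |v_t − v_c| = |11.263 − 18.524| = 7.261 km/s.

Δv₁ = 7260 m/s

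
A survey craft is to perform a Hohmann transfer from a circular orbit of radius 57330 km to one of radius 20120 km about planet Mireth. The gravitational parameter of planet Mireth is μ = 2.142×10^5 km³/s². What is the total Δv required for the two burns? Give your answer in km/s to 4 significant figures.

Semi-major axis of the transfer orbit: a_t = (57330 + 20120)/2 = 38725 km.
Circular speed at r₁: v₁ = √(μ/r₁) = √(2.142×10^5/57330) = 1.93294 km/s.
On the transfer ellipse at r₁, vis-viva equation gives v_a = √[μ(2/r₁ − 1/a_t)] = 1.39328 km/s.
First burn Δv₁ = |v_a − v₁| = 0.5397 km/s.
Circular speed at r₂: v₂ = √(μ/r₂) = 3.2628 km/s.
Transfer-orbit speed at r₂: v_p = √[μ(2/r₂ − 1/a_t)] = 3.9700 km/s.
Second burn Δv₂ = |v₂ − v_p| = 0.7072 km/s.
Total Δv = Δv₁ + Δv₂ = 1.247 km/s.

Δv = 1.247 km/s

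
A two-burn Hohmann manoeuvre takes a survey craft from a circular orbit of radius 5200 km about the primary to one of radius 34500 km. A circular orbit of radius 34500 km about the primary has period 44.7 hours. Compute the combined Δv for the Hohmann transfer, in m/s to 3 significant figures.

From Kepler's third law T² = 4π²r³/μ at r = 34500 km, T = 44.7 hours = 44.7 × 3600 s = 1.6092×10^5 s: μ = 4π²r³/T² = 62603.3 km³/s².
Semi-major axis of the transfer orbit: a_t = (5200 + 34500)/2 = 19850 km.
At r₁ the circular-orbit speed is v₁ = √(μ/r₁) = 3.4697 km/s.
On the transfer ellipse at r₁, vis-viva equation gives v_p = √[μ(2/r₁ − 1/a_t)] = 4.5743 km/s.
First burn Δv₁ = |v_p − v₁| = 1.1046 km/s.
Circular speed at r₂: v₂ = √(μ/r₂) = 1.347066 km/s.
Transfer-orbit speed at r₂: v_a = √[μ(2/r₂ − 1/a_t)] = 0.6894620 km/s.
Second burn Δv₂ = |v₂ − v_a| = 0.65760 km/s.
Total Δv = Δv₁ + Δv₂ = 1.762 km/s.

Δv = 1760 m/s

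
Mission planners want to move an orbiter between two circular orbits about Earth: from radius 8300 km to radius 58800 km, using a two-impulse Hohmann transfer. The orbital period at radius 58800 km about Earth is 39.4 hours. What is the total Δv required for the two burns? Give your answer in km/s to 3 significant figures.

Δv = 3.55 km/s

From Kepler's third law T² = 4π²r³/μ at r = 58800 km, T = 39.4 hours = 39.4 × 3600 s = 1.4184×10^5 s: μ = 4π²r³/T² = 3.98928×10^5 km³/s².
Transfer-ellipse semi-major axis a_t = (r₁ + r₂)/2 = (8300 + 58800)/2 = 33550 km.
Circular speed at r₁: v₁ = √(μ/r₁) = √(3.98928×10^5/8300) = 6.933 km/s.
On the transfer ellipse at r₁, vis-viva equation gives v_p = √[μ(2/r₁ − 1/a_t)] = 9.178 km/s.
First burn Δv₁ = |v_p − v₁| = 2.245 km/s.
At r₂, v₂ = √(μ/r₂) = 2.605 km/s.
Transfer-orbit speed at r₂: v_a = √[μ(2/r₂ − 1/a_t)] = 1.296 km/s.
Second burn Δv₂ = |v₂ − v_a| = 1.309 km/s.
Total Δv = Δv₁ + Δv₂ = 3.554 km/s.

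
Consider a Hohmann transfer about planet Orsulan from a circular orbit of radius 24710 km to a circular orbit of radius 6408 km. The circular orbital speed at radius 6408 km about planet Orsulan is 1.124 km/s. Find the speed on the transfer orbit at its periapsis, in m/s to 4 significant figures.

From the circular-orbit relation v² = μ/r at r = 6408 km: μ = v²r = (1.124)² × 6408 = 8095.71 km³/s².
The Hohmann ellipse has a_t = (r₁ + r₂)/2 = 15559 km.
The periapsis of the transfer ellipse is at r = 6408 km.
From the vis-viva equation, v = √[μ(2/r − 1/a_t)] = 1.416 km/s.

v = 1416 m/s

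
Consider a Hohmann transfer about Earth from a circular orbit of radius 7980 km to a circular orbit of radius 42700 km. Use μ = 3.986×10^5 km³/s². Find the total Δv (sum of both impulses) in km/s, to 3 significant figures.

Transfer-ellipse semi-major axis a_t = (r₁ + r₂)/2 = (7980 + 42700)/2 = 25340 km.
Circular speed at r₁: v₁ = √(μ/r₁) = √(3.986×10^5/7980) = 7.0675 km/s.
Transfer-orbit speed at r₁ (v² = μ(2/r − 1/a)): v_p = √[μ(2/r₁ − 1/a_t)] = 9.1744 km/s.
First burn Δv₁ = |v_p − v₁| = 2.107 km/s.
Circular speed at r₂: v₂ = √(μ/r₂) = 3.0553 km/s.
Transfer-orbit speed at r₂: v_a = √[μ(2/r₂ − 1/a_t)] = 1.7146 km/s.
Second burn Δv₂ = |v₂ − v_a| = 1.341 km/s.
Total Δv = Δv₁ + Δv₂ = 3.448 km/s.

Δv = 3.45 km/s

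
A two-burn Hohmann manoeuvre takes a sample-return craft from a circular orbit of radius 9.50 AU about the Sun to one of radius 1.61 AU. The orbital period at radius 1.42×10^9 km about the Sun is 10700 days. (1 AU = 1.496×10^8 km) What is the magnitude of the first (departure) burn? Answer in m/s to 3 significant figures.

Δv₁ = 4450 m/s

From Kepler's third law T² = 4π²r³/μ at r = 1.42×10^9 km, T = 10700 days = 10700 × 86400 s = 9.2448×10^8 s: μ = 4π²r³/T² = 1.32260×10^11 km³/s².
In km: r₁ = 9.50 × 1.496×10^8 = 1.4212×10^9 km; r₂ = 1.61 × 1.496×10^8 = 2.40856×10^8 km.
Semi-major axis of the transfer orbit: a_t = (1.4212×10^9 + 2.40856×10^8)/2 = 8.31028×10^8 km.
Circular speed at r = 1.4212×10^9 km: v_c = √(μ/r) = 9.6469 km/s.
Vis-viva on the transfer ellipse at r = 1.4212×10^9 km gives v_t = √[μ(2/r − 1/a_t)] = 5.1935 km/s.
Δv₁ = |v_t − v_c| = |5.1935 − 9.6469| = 4.453 km/s.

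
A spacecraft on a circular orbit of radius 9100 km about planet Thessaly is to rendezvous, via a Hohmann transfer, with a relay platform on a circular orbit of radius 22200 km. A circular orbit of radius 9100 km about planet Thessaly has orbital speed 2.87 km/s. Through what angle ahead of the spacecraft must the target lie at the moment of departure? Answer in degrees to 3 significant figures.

φ = 73.5°

From the circular-orbit relation v² = μ/r at r = 9100 km: μ = v²r = (2.87)² × 9100 = 74955.8 km³/s².
Semi-major axis of the transfer orbit: a_t = (9100 + 22200)/2 = 15650 km.
The half-period of the transfer ellipse is t = π√(a_t³/μ) = 22465.6 s.
The target's mean motion on its circular orbit is ω₂ = √(μ/r₂³) = 8.27700×10^-5 rad/s.
Angle swept by the target during transfer: ω₂·t = 1.859 rad = 106.5°.
The spacecraft traverses 180° on the transfer ellipse, so the target must lead by 180° − 106.5° = 73.5°.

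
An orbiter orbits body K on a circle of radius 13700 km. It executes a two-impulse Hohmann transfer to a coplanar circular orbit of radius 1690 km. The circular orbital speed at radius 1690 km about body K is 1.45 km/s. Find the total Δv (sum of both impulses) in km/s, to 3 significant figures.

Δv = 0.755 km/s

From the circular-orbit relation v² = μ/r at r = 1690 km: μ = v²r = (1.45)² × 1690 = 3553.22 km³/s².
Transfer-ellipse semi-major axis a_t = (r₁ + r₂)/2 = (13700 + 1690)/2 = 7695 km.
Circular speed at r₁: v₁ = √(μ/r₁) = √(3553.22/13700) = 0.509273 km/s.
On the transfer ellipse at r₁, vis-viva gives v_a = √[μ(2/r₁ − 1/a_t)] = 0.238666 km/s.
First burn Δv₁ = |v_a − v₁| = 0.27061 km/s.
Circular speed at r₂: v₂ = √(μ/r₂) = 1.45000 km/s.
Transfer-orbit speed at r₂: v_p = √[μ(2/r₂ − 1/a_t)] = 1.93475 km/s.
Second burn Δv₂ = |v₂ − v_p| = 0.48475 km/s.
Δv = Δv₁ + Δv₂ = 0.27061 + 0.48475 = 0.7554 km/s.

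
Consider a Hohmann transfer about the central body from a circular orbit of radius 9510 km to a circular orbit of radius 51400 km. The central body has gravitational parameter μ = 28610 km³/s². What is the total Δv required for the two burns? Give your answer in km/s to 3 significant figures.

Δv = 0.848 km/s

Transfer-ellipse semi-major axis a_t = (r₁ + r₂)/2 = (9510 + 51400)/2 = 30455 km.
Circular speed at r₁: v₁ = √(μ/r₁) = √(28610/9510) = 1.7345 km/s.
Transfer-orbit speed at r₁ (vis-viva): v_p = √[μ(2/r₁ − 1/a_t)] = 2.2533 km/s.
First burn Δv₁ = |v_p − v₁| = 0.5188 km/s.
At r₂, v₂ = √(μ/r₂) = 0.7461 km/s.
Transfer-orbit speed at r₂: v_a = √[μ(2/r₂ − 1/a_t)] = 0.4169 km/s.
Second burn Δv₂ = |v₂ − v_a| = 0.3292 km/s.
Total Δv = Δv₁ + Δv₂ = 0.8480 km/s.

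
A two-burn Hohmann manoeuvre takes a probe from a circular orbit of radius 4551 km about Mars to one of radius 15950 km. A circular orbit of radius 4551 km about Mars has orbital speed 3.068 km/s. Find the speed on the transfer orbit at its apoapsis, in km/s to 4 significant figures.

v = 1.092 km/s

From the circular-orbit relation v² = μ/r at r = 4551 km: μ = v²r = (3.068)² × 4551 = 42836.9 km³/s².
Semi-major axis of the transfer orbit: a_t = (4551 + 15950)/2 = 10250.5 km.
At apoapsis, r = 15950 km.
Vis-viva: v = √[μ(2/r − 1/a_t)] = √[42836.9 × (2/15950 − 1/10250.5)] = 1.092 km/s.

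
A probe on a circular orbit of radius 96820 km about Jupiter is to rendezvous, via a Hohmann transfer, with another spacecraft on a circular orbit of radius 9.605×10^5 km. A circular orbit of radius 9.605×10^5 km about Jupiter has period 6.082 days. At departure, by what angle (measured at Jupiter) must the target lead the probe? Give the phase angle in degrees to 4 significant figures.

φ = 106.5°

From Kepler's third law T² = 4π²r³/μ at r = 9.605×10^5 km, T = 6.082 days = 6.082 × 86400 s = 5.254848×10^5 s: μ = 4π²r³/T² = 1.26687×10^8 km³/s².
The Hohmann ellipse has a_t = (r₁ + r₂)/2 = 5.2866×10^5 km.
Transfer time t = π√(a_t³/μ) = 1.07287×10^5 s.
The target's mean motion on its circular orbit is ω₂ = √(μ/r₂³) = 1.19569×10^-5 rad/s.
Angle swept by the target during transfer: ω₂·t = 1.2828 rad = 73.50°.
Arrival is 180° from departure on the ellipse, so φ = 180° − 73.50° = 106.5°.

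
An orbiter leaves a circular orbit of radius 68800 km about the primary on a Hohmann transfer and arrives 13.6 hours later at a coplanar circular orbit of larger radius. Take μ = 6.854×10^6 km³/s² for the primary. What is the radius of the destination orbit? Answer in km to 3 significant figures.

Transfer time t = 13.6 hours = 48960 s, and t = π√(a_t³/μ).
So a_t = (μ t²/π²)^(1/3) = (6.854×10^6 × (48960)² / π²)^(1/3) = 1.1852×10^5 km.
Since a_t = (r₁ + r₂)/2, r₂ = 2a_t − r₁ = 2×1.1852×10^5 − 68800 = 1.6824×10^5 km.

r₂ = 1.68×10^5 km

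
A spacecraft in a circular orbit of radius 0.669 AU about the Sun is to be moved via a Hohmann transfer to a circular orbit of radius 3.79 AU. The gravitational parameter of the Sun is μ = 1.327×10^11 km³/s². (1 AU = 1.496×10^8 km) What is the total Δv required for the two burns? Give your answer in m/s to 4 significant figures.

Δv = 17980 m/s

In km: r₁ = 0.669 × 1.496×10^8 = 1.000824×10^8 km; r₂ = 3.79 × 1.496×10^8 = 5.66984×10^8 km.
Semi-major axis of the transfer orbit: a_t = (1.000824×10^8 + 5.66984×10^8)/2 = 3.335332×10^8 km.
At r₁ the circular-orbit speed is v₁ = √(μ/r₁) = 36.413 km/s.
On the transfer ellipse at r₁, vis-viva gives v_p = √[μ(2/r₁ − 1/a_t)] = 47.476 km/s.
First burn Δv₁ = |v_p − v₁| = 11.06 km/s.
Circular speed at r₂: v₂ = √(μ/r₂) = 15.2985 km/s.
Transfer-orbit speed at r₂: v_a = √[μ(2/r₂ − 1/a_t)] = 8.38030 km/s.
Second burn Δv₂ = |v₂ − v_a| = 6.918 km/s.
Total Δv = Δv₁ + Δv₂ = 17.98 km/s.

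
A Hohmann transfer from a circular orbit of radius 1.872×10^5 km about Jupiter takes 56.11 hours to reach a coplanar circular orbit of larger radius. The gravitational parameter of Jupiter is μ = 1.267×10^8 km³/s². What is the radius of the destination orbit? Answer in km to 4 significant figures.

r₂ = 1.425×10^6 km

Transfer time t = 56.11 hours = 2.01996×10^5 s, and t = π√(a_t³/μ).
So a_t = (μ t²/π²)^(1/3) = (1.267×10^8 × (2.01996×10^5)² / π²)^(1/3) = 8.0610×10^5 km.
Since a_t = (r₁ + r₂)/2, r₂ = 2a_t − r₁ = 2×8.0610×10^5 − 1.872×10^5 = 1.425×10^6 km.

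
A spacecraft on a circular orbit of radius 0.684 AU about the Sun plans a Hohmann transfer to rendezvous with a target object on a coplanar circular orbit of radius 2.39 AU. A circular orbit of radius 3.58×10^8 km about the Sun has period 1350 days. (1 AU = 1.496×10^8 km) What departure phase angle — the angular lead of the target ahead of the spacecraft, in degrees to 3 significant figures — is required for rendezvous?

From Kepler's third law T² = 4π²r³/μ at r = 3.58×10^8 km, T = 1350 days = 1350 × 86400 s = 1.1664×10^8 s: μ = 4π²r³/T² = 1.33142×10^11 km³/s².
In km: r₁ = 0.684 × 1.496×10^8 = 1.023264×10^8 km; r₂ = 2.39 × 1.496×10^8 = 3.57544×10^8 km.
The Hohmann ellipse has a_t = (r₁ + r₂)/2 = 2.299352×10^8 km.
Transfer time t = π√(a_t³/μ) = 3.002×10^7 s.
The target's mean motion on its circular orbit is ω₂ = √(μ/r₂³) = 5.397×10^-8 rad/s.
Angle swept by the target during transfer: ω₂·t = 1.6202 rad = 92.83°.
Arrival is 180° from departure on the ellipse, so φ = 180° − 92.83° = 87.2°.

φ = 87.2°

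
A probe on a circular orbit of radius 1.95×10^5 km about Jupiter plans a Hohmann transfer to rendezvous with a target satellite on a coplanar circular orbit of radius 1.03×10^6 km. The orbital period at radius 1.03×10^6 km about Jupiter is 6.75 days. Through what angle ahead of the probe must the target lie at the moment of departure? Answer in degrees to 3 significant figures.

From Kepler's third law T² = 4π²r³/μ at r = 1.03×10^6 km, T = 6.75 days = 6.75 × 86400 s = 5.832×10^5 s: μ = 4π²r³/T² = 1.26834×10^8 km³/s².
The Hohmann ellipse has a_t = (r₁ + r₂)/2 = 6.125×10^5 km.
Transfer time t = π√(a_t³/μ) = 1.33718×10^5 s.
The target's mean motion on its circular orbit is ω₂ = √(μ/r₂³) = 1.07736×10^-5 rad/s.
Angle swept by the target during transfer: ω₂·t = 1.4406 rad = 82.54°.
The probe traverses 180° on the transfer ellipse, so the target must lead by 180° − 82.54° = 97.5°.

φ = 97.5°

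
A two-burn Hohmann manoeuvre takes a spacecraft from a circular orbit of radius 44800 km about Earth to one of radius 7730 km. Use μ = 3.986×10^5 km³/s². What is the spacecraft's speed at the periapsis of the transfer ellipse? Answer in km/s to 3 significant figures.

v = 9.38 km/s

Semi-major axis of the transfer orbit: a_t = (44800 + 7730)/2 = 26265 km.
The periapsis of the transfer ellipse is at r = 7730 km.
Applying v² = μ(2/r − 1/a_t): v = 9.378 km/s.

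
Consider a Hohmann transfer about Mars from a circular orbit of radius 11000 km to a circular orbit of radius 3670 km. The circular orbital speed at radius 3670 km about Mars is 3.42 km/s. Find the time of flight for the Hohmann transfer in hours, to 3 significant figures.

t = 2.65 hours

From the circular-orbit relation v² = μ/r at r = 3670 km: μ = v²r = (3.42)² × 3670 = 42925.8 km³/s².
The Hohmann ellipse has a_t = (r₁ + r₂)/2 = 7335 km.
By Kepler's third law the transfer-orbit period is T = 2π√(a_t³/μ), so t = T/2 = 9526 s.
Converting: 9526 s ÷ 3600 s/hour = 2.65 hours.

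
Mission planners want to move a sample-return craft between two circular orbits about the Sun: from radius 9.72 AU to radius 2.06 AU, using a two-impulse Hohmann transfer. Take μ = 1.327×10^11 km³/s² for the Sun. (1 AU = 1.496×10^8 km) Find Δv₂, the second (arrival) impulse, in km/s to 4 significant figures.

Δv₂ = 5.906 km/s

In km: r₁ = 9.72 × 1.496×10^8 = 1.454112×10^9 km; r₂ = 2.06 × 1.496×10^8 = 3.08176×10^8 km.
The Hohmann ellipse has a_t = (r₁ + r₂)/2 = 8.81144×10^8 km.
On the circular orbit at r = 3.08176×10^8 km, v_c = √(μ/r) = 20.751 km/s.
Transfer-orbit speed at the same r (vis-viva, a = a_t): v_t = √[μ(2/r − 1/a_t)] = 26.657 km/s.
Δv₂ = |v_t − v_c| = |26.657 − 20.751| = 5.906 km/s.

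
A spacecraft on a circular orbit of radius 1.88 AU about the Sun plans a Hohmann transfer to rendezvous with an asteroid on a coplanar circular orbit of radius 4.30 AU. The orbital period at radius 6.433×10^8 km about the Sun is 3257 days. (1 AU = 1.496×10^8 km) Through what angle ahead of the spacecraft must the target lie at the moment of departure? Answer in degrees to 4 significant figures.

From Kepler's third law T² = 4π²r³/μ at r = 6.433×10^8 km, T = 3257 days = 3257 × 86400 s = 2.814048×10^8 s: μ = 4π²r³/T² = 1.32720×10^11 km³/s².
In km: r₁ = 1.88 × 1.496×10^8 = 2.81248×10^8 km; r₂ = 4.30 × 1.496×10^8 = 6.4328×10^8 km.
The Hohmann ellipse has a_t = (r₁ + r₂)/2 = 4.62264×10^8 km.
The half-period of the transfer ellipse is t = π√(a_t³/μ) = 8.570700×10^7 s.
Target angular speed ω₂ = √(μ/r₂³) = 2.232897×10^-8 rad/s.
Angle swept by the target during transfer: ω₂·t = 1.9137 rad = 109.65°.
Arrival is 180° from departure on the ellipse, so φ = 180° − 109.65° = 70.35°.

φ = 70.35°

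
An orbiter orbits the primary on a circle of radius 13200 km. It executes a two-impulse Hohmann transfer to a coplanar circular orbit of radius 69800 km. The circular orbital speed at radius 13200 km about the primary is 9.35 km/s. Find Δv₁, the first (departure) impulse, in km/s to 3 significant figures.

Δv₁ = 2.78 km/s

From the circular-orbit relation v² = μ/r at r = 13200 km: μ = v²r = (9.35)² × 13200 = 1.15398×10^6 km³/s².
Semi-major axis of the transfer orbit: a_t = (13200 + 69800)/2 = 41500 km.
On the circular orbit at r = 13200 km, v_c = √(μ/r) = 9.3500 km/s.
Transfer-orbit speed at the same r (vis-viva, a = a_t): v_t = √[μ(2/r − 1/a_t)] = 12.126 km/s.
Δv₁ = |v_t − v_c| = |12.126 − 9.3500| = 2.776 km/s.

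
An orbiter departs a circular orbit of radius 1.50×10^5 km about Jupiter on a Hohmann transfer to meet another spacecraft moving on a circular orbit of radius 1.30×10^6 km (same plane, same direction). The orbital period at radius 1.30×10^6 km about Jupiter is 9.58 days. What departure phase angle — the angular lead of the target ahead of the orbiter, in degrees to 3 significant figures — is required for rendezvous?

φ = 105°

From Kepler's third law T² = 4π²r³/μ at r = 1.30×10^6 km, T = 9.58 days = 9.58 × 86400 s = 8.27712×10^5 s: μ = 4π²r³/T² = 1.26599×10^8 km³/s².
Transfer-ellipse semi-major axis a_t = (r₁ + r₂)/2 = (1.500×10^5 + 1.300×10^6)/2 = 7.250×10^5 km.
The half-period of the transfer ellipse is t = π√(a_t³/μ) = 1.7236×10^5 s.
Target angular speed ω₂ = √(μ/r₂³) = 7.5910×10^-6 rad/s.
Angle swept by the target during transfer: ω₂·t = 1.3084 rad = 74.97°.
The orbiter traverses 180° on the transfer ellipse, so the target must lead by 180° − 74.97° = 105°.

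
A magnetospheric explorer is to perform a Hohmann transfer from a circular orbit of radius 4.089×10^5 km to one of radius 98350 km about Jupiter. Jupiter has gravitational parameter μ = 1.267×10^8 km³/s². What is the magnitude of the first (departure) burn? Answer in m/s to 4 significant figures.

Δv₁ = 6641 m/s

The Hohmann ellipse has a_t = (r₁ + r₂)/2 = 2.53625×10^5 km.
On the circular orbit at r = 4.089×10^5 km, v_c = √(μ/r) = 17.603 km/s.
Transfer-orbit speed at the same r (vis-viva, a = a_t): v_t = √[μ(2/r − 1/a_t)] = 10.962 km/s.
Δv₁ = |v_t − v_c| = |10.962 − 17.603| = 6.641 km/s.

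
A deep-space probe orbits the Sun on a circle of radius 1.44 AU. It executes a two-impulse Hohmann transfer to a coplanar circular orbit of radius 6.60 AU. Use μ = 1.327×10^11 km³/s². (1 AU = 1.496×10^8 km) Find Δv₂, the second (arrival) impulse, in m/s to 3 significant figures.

In km: r₁ = 1.44 × 1.496×10^8 = 2.15424×10^8 km; r₂ = 6.60 × 1.496×10^8 = 9.8736×10^8 km.
The Hohmann ellipse has a_t = (r₁ + r₂)/2 = 6.01392×10^8 km.
On the circular orbit at r = 9.8736×10^8 km, v_c = √(μ/r) = 11.59305 km/s.
Vis-viva on the transfer ellipse at r = 9.8736×10^8 km gives v_t = √[μ(2/r − 1/a_t)] = 6.938505 km/s.
Δv₂ = |v_t − v_c| = |6.938505 − 11.59305| = 4.655 km/s.

Δv₂ = 4650 m/s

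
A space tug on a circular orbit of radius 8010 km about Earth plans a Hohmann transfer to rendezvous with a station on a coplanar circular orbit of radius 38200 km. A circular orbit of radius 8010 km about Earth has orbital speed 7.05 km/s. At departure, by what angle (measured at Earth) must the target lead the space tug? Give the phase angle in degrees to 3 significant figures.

From the circular-orbit relation v² = μ/r at r = 8010 km: μ = v²r = (7.05)² × 8010 = 3.98117×10^5 km³/s².
Transfer-ellipse semi-major axis a_t = (r₁ + r₂)/2 = (8010 + 38200)/2 = 23105 km.
Transfer time t = π√(a_t³/μ) = 17487 s.
Target angular speed ω₂ = √(μ/r₂³) = 8.4510×10^-5 rad/s.
Angle swept by the target during transfer: ω₂·t = 1.4778 rad = 84.67°.
The space tug traverses 180° on the transfer ellipse, so the target must lead by 180° − 84.67° = 95.3°.

φ = 95.3°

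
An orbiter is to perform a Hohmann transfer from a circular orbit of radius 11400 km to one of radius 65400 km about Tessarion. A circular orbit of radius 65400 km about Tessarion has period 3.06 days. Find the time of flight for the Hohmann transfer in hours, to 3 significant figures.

From Kepler's third law T² = 4π²r³/μ at r = 65400 km, T = 3.06 days = 3.06 × 86400 s = 2.64384×10^5 s: μ = 4π²r³/T² = 1.57987×10^5 km³/s².
Semi-major axis of the transfer orbit: a_t = (11400 + 65400)/2 = 38400 km.
By Kepler's third law the transfer-orbit period is T = 2π√(a_t³/μ), so t = T/2 = 59480 s.
Converting: 59480 s ÷ 3600 s/hour = 16.5 hours.

t = 16.5 hours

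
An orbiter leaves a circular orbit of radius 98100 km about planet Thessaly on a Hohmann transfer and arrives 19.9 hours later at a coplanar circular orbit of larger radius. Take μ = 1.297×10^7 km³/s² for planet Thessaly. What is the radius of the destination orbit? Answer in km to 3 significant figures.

Transfer time t = 19.9 hours = 71640 s, and t = π√(a_t³/μ).
So a_t = (μ t²/π²)^(1/3) = (1.297×10^7 × (71640)² / π²)^(1/3) = 1.8894×10^5 km.
Since a_t = (r₁ + r₂)/2, r₂ = 2a_t − r₁ = 2×1.8894×10^5 − 98100 = 2.7978×10^5 km.

r₂ = 2.80×10^5 km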